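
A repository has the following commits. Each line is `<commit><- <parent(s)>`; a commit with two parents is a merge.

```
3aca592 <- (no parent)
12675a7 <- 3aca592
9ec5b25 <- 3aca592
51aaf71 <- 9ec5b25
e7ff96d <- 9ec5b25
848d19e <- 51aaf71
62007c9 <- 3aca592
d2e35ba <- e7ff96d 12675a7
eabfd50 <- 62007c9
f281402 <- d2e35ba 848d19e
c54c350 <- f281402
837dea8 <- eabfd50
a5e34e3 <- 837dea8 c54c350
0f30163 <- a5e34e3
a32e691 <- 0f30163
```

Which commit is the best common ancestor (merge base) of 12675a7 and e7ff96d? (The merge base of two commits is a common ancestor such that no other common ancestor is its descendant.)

3aca592

Ancestors of 12675a7: {12675a7, 3aca592}.
Ancestors of e7ff96d: {3aca592, 9ec5b25, e7ff96d}.
Common ancestors: {3aca592}.
The only common ancestor is 3aca592, so it is the merge base.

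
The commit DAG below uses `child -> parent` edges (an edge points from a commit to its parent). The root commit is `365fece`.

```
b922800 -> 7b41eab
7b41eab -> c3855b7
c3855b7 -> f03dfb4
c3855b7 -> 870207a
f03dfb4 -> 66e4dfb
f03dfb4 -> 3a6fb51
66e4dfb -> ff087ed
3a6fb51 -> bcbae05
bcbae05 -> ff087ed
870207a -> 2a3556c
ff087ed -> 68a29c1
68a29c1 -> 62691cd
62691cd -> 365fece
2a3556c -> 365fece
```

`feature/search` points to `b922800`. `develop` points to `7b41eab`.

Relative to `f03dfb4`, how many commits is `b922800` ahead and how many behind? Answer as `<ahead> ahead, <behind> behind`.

5 ahead, 0 behind

Reachable from b922800: {2a3556c, 365fece, 3a6fb51, 62691cd, 66e4dfb, 68a29c1, 7b41eab, 870207a, b922800, bcbae05, c3855b7, f03dfb4, ff087ed}.
Reachable from f03dfb4: {365fece, 3a6fb51, 62691cd, 66e4dfb, 68a29c1, bcbae05, f03dfb4, ff087ed}.
Only in b922800's history (ahead): {2a3556c, 7b41eab, 870207a, b922800, c3855b7} — 5.
Only in f03dfb4's history (behind): {} — 0.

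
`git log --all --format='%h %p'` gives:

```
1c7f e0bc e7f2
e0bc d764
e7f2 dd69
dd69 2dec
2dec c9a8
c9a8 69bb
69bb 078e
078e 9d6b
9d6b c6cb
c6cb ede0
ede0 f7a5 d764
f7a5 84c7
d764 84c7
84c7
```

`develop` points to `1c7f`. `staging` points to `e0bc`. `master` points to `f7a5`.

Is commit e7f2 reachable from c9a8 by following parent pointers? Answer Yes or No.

No

Ancestors of c9a8: {078e, 69bb, 84c7, 9d6b, c6cb, c9a8, d764, ede0, f7a5}.
e7f2 is not in that set, so it is not an ancestor of c9a8.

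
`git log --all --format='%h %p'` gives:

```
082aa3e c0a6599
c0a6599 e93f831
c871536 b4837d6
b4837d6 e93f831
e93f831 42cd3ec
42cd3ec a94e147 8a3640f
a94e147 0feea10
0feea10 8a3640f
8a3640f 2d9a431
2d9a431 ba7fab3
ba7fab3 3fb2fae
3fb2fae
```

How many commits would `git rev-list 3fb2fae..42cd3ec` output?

Reachable from 42cd3ec: {0feea10, 2d9a431, 3fb2fae, 42cd3ec, 8a3640f, a94e147, ba7fab3}.
Reachable from 3fb2fae: {3fb2fae}.
In 42cd3ec's history but not 3fb2fae's: {0feea10, 2d9a431, 42cd3ec, 8a3640f, a94e147, ba7fab3} — 6 commits.

6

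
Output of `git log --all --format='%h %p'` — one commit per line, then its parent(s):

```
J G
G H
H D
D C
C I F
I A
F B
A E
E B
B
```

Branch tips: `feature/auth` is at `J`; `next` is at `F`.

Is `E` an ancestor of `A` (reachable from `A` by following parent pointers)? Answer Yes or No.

Ancestors of A (commits reachable by following parents): {A, B, E}.
E is in that set, so it is an ancestor of A.

Yes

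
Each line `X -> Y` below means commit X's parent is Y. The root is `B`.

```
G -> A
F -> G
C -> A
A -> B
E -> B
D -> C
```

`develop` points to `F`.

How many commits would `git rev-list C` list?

3

Walking parent pointers from C: reachable set = {A, B, C}.
That is 3 commits.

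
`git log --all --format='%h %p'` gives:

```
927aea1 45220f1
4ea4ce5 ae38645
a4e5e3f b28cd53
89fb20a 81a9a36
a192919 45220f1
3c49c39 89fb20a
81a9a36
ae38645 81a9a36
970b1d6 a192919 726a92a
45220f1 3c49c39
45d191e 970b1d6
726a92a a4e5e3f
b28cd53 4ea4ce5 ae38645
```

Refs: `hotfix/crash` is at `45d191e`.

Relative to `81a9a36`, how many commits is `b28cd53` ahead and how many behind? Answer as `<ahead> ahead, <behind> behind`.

3 ahead, 0 behind

Reachable from b28cd53: {4ea4ce5, 81a9a36, ae38645, b28cd53}.
Reachable from 81a9a36: {81a9a36}.
Only in b28cd53's history (ahead): {4ea4ce5, ae38645, b28cd53} — 3.
Only in 81a9a36's history (behind): {} — 0.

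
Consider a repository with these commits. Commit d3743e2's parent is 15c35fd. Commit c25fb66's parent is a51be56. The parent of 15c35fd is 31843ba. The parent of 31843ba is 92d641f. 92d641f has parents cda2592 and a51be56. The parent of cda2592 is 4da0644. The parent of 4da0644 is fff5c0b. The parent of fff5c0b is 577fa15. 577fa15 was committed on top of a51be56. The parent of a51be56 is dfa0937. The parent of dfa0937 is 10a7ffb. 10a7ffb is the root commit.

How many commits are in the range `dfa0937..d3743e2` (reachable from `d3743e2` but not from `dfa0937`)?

Reachable from d3743e2: {10a7ffb, 15c35fd, 31843ba, 4da0644, 577fa15, 92d641f, a51be56, cda2592, d3743e2, dfa0937, fff5c0b}.
Reachable from dfa0937: {10a7ffb, dfa0937}.
In d3743e2's history but not dfa0937's: {15c35fd, 31843ba, 4da0644, 577fa15, 92d641f, a51be56, cda2592, d3743e2, fff5c0b} — 9 commits.

9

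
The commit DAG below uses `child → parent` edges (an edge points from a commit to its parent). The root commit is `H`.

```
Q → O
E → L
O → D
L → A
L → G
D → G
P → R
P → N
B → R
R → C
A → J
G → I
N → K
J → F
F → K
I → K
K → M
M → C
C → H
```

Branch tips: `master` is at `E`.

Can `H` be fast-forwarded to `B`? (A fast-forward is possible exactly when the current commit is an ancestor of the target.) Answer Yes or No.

A fast-forward from H to B is possible iff H is an ancestor of B.
Ancestors of B: {B, C, H, R}.
H is among them, so fast-forward is possible.

Yes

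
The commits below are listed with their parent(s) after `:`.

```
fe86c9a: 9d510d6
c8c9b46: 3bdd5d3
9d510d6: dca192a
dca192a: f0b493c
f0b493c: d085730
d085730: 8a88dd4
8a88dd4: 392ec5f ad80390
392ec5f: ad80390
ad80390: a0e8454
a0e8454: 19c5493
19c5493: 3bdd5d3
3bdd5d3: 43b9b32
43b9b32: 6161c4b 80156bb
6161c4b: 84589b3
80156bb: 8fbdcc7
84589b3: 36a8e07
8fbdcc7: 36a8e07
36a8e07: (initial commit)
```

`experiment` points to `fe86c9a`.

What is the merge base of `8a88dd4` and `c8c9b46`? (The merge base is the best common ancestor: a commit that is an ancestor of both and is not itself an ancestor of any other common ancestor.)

3bdd5d3

Ancestors of 8a88dd4: {19c5493, 36a8e07, 392ec5f, 3bdd5d3, 43b9b32, 6161c4b, 80156bb, 84589b3, 8a88dd4, 8fbdcc7, a0e8454, ad80390}.
Ancestors of c8c9b46: {36a8e07, 3bdd5d3, 43b9b32, 6161c4b, 80156bb, 84589b3, 8fbdcc7, c8c9b46}.
Common ancestors: {36a8e07, 3bdd5d3, 43b9b32, 6161c4b, 80156bb, 84589b3, 8fbdcc7}.
Among these, 3bdd5d3 is not an ancestor of any other common ancestor — it is the merge base.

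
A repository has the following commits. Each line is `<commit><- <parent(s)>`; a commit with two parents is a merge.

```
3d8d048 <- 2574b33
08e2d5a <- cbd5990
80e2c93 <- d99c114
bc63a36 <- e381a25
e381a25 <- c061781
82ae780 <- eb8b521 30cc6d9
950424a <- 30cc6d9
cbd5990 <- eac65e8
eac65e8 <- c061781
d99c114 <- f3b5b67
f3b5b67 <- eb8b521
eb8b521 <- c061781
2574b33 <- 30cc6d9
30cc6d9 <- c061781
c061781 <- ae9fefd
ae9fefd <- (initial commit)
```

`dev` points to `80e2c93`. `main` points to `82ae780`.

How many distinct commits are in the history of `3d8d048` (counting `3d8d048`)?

5

Walking parent pointers from 3d8d048: reachable set = {2574b33, 30cc6d9, 3d8d048, ae9fefd, c061781}.
That is 5 commits.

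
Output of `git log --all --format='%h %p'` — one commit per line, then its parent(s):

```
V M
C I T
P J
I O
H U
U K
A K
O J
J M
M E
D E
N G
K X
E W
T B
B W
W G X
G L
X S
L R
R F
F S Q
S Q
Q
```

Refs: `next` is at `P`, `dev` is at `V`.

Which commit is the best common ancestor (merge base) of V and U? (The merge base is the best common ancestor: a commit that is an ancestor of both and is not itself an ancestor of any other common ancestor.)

Ancestors of V: {E, F, G, L, M, Q, R, S, V, W, X}.
Ancestors of U: {K, Q, S, U, X}.
Common ancestors: {Q, S, X}.
Among these, X is not an ancestor of any other common ancestor — it is the merge base.

X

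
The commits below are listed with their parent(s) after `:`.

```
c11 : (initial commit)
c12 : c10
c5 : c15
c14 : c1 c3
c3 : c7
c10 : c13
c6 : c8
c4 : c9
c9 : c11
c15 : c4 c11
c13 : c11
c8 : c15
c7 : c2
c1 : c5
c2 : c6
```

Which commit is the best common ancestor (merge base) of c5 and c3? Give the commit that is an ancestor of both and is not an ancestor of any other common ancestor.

c15

Ancestors of c5: {c11, c15, c4, c5, c9}.
Ancestors of c3: {c11, c15, c2, c3, c4, c6, c7, c8, c9}.
Common ancestors: {c11, c15, c4, c9}.
Among these, c15 is not an ancestor of any other common ancestor — it is the merge base.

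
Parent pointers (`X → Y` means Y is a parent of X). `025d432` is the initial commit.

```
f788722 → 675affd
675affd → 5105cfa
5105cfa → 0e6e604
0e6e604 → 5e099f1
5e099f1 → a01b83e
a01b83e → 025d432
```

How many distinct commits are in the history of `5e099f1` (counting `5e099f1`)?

3

Walking parent pointers from 5e099f1: reachable set = {025d432, 5e099f1, a01b83e}.
That is 3 commits.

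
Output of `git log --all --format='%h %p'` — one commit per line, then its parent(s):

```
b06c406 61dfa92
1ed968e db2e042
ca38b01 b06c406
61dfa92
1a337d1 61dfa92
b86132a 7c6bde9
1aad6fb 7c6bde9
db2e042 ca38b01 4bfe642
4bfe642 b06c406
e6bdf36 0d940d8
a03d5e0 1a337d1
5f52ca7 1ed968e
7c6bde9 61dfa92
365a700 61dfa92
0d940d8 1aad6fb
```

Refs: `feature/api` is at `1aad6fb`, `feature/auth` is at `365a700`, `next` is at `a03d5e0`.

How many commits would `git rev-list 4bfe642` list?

Walking parent pointers from 4bfe642: reachable set = {4bfe642, 61dfa92, b06c406}.
That is 3 commits.

3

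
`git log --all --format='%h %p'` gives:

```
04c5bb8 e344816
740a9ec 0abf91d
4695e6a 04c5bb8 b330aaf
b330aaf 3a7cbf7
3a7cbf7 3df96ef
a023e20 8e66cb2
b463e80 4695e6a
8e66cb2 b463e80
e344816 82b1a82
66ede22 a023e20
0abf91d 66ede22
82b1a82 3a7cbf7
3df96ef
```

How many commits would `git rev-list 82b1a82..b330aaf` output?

1

Reachable from b330aaf: {3a7cbf7, 3df96ef, b330aaf}.
Reachable from 82b1a82: {3a7cbf7, 3df96ef, 82b1a82}.
In b330aaf's history but not 82b1a82's: {b330aaf} — 1 commit.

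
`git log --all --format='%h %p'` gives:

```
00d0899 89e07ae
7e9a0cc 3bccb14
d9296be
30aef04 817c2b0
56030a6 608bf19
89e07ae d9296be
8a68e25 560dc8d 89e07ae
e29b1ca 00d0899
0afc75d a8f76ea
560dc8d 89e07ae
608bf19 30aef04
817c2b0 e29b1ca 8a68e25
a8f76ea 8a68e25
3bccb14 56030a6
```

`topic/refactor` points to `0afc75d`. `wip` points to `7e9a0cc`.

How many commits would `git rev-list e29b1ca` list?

Walking parent pointers from e29b1ca: reachable set = {00d0899, 89e07ae, d9296be, e29b1ca}.
That is 4 commits.

4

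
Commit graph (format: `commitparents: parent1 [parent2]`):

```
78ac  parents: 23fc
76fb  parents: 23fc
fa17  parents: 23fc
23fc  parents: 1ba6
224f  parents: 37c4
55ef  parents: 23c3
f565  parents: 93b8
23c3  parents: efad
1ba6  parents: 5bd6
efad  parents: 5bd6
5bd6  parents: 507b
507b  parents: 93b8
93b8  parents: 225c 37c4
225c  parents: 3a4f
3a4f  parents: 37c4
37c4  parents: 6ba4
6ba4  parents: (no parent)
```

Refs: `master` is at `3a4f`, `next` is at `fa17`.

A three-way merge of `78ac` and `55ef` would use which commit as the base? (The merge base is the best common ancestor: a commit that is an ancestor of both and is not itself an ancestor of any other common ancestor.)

Ancestors of 78ac: {1ba6, 225c, 23fc, 37c4, 3a4f, 507b, 5bd6, 6ba4, 78ac, 93b8}.
Ancestors of 55ef: {225c, 23c3, 37c4, 3a4f, 507b, 55ef, 5bd6, 6ba4, 93b8, efad}.
Common ancestors: {225c, 37c4, 3a4f, 507b, 5bd6, 6ba4, 93b8}.
Among these, 5bd6 is not an ancestor of any other common ancestor — it is the merge base.

5bd6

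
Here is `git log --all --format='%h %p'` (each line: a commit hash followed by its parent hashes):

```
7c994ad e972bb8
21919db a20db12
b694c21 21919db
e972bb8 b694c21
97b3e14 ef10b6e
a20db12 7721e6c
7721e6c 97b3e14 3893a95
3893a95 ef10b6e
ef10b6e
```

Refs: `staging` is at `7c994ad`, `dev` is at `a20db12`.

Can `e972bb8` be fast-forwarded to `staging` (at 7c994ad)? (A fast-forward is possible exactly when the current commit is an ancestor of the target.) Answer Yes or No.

A fast-forward from e972bb8 to 7c994ad is possible iff e972bb8 is an ancestor of 7c994ad.
Ancestors of 7c994ad: {21919db, 3893a95, 7721e6c, 7c994ad, 97b3e14, a20db12, b694c21, e972bb8, ef10b6e}.
e972bb8 is among them, so fast-forward is possible.

Yes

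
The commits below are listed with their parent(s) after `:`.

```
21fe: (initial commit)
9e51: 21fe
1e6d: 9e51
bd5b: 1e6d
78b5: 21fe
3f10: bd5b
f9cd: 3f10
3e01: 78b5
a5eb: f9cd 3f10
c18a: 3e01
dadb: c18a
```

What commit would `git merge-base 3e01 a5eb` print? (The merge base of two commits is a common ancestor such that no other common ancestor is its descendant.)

Ancestors of 3e01: {21fe, 3e01, 78b5}.
Ancestors of a5eb: {1e6d, 21fe, 3f10, 9e51, a5eb, bd5b, f9cd}.
Common ancestors: {21fe}.
The only common ancestor is 21fe, so it is the merge base.

21fe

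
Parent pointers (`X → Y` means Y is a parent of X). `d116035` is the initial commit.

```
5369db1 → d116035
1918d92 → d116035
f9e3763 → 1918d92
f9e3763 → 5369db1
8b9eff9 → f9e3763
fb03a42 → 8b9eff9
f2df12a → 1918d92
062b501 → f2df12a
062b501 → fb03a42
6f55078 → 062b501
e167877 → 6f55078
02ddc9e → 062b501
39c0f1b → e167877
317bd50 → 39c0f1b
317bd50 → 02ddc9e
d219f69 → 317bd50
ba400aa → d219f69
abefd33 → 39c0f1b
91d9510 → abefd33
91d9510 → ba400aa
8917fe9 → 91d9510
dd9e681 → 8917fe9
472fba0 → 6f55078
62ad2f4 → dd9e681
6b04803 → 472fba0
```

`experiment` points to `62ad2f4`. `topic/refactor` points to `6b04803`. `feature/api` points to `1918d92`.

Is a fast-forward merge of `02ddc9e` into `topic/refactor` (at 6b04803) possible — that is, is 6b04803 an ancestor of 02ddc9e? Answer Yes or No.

A fast-forward from 6b04803 to 02ddc9e is possible iff 6b04803 is an ancestor of 02ddc9e.
Ancestors of 02ddc9e: {02ddc9e, 062b501, 1918d92, 5369db1, 8b9eff9, d116035, f2df12a, f9e3763, fb03a42}.
6b04803 is not among them, so fast-forward is not possible.

No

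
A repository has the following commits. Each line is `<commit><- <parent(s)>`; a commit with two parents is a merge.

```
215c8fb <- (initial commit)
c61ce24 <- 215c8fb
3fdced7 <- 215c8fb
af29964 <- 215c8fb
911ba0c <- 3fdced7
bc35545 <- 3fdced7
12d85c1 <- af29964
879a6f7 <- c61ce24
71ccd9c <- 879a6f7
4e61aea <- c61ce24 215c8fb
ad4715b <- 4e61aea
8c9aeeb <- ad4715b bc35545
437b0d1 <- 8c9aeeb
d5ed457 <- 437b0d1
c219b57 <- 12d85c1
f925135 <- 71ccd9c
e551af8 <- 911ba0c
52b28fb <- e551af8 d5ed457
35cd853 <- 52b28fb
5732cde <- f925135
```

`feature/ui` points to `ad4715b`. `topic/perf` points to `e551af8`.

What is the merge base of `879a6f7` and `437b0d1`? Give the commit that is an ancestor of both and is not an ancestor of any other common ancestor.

Ancestors of 879a6f7: {215c8fb, 879a6f7, c61ce24}.
Ancestors of 437b0d1: {215c8fb, 3fdced7, 437b0d1, 4e61aea, 8c9aeeb, ad4715b, bc35545, c61ce24}.
Common ancestors: {215c8fb, c61ce24}.
Among these, c61ce24 is not an ancestor of any other common ancestor — it is the merge base.

c61ce24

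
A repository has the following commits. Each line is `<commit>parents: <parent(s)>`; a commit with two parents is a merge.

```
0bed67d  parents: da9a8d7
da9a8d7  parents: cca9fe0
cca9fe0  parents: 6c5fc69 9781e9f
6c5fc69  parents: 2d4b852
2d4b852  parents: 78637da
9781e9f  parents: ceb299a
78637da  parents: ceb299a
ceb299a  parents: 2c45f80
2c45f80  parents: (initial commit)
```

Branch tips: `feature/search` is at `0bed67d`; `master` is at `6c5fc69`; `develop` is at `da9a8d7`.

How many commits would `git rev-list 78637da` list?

Walking parent pointers from 78637da: reachable set = {2c45f80, 78637da, ceb299a}.
That is 3 commits.

3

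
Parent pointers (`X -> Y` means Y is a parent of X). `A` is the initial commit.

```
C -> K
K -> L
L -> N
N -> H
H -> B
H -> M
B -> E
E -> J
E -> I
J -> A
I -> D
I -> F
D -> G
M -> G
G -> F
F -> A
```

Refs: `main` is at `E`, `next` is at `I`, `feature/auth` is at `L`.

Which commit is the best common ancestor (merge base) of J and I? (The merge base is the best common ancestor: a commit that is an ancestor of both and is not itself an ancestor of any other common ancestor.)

Ancestors of J: {A, J}.
Ancestors of I: {A, D, F, G, I}.
Common ancestors: {A}.
The only common ancestor is A, so it is the merge base.

A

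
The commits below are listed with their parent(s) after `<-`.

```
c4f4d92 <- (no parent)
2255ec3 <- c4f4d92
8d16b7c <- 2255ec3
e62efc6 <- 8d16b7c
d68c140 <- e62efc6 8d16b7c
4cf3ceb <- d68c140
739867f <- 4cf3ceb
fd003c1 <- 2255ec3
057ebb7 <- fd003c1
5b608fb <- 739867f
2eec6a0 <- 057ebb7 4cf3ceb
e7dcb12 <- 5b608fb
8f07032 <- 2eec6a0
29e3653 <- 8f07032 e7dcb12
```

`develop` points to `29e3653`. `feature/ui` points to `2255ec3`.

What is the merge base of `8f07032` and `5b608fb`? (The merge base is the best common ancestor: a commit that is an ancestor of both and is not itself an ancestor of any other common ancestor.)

Ancestors of 8f07032: {057ebb7, 2255ec3, 2eec6a0, 4cf3ceb, 8d16b7c, 8f07032, c4f4d92, d68c140, e62efc6, fd003c1}.
Ancestors of 5b608fb: {2255ec3, 4cf3ceb, 5b608fb, 739867f, 8d16b7c, c4f4d92, d68c140, e62efc6}.
Common ancestors: {2255ec3, 4cf3ceb, 8d16b7c, c4f4d92, d68c140, e62efc6}.
Among these, 4cf3ceb is not an ancestor of any other common ancestor — it is the merge base.

4cf3ceb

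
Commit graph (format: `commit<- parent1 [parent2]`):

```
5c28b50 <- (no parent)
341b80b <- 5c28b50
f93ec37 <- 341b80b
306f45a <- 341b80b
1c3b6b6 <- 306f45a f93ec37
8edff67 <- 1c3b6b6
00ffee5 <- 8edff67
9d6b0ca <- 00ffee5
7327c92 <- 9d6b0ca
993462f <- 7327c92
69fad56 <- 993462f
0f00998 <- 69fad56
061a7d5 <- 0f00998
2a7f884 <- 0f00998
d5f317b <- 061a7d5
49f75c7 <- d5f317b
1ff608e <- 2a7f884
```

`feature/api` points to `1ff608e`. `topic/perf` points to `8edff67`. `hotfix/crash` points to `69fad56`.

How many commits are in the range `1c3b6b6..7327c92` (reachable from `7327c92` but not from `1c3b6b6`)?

4

Reachable from 7327c92: {00ffee5, 1c3b6b6, 306f45a, 341b80b, 5c28b50, 7327c92, 8edff67, 9d6b0ca, f93ec37}.
Reachable from 1c3b6b6: {1c3b6b6, 306f45a, 341b80b, 5c28b50, f93ec37}.
In 7327c92's history but not 1c3b6b6's: {00ffee5, 7327c92, 8edff67, 9d6b0ca} — 4 commits.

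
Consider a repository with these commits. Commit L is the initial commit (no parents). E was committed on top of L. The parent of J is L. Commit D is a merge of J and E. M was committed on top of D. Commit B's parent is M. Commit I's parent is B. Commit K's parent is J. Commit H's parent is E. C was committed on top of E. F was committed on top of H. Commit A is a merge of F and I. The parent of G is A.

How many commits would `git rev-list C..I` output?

Reachable from I: {B, D, E, I, J, L, M}.
Reachable from C: {C, E, L}.
In I's history but not C's: {B, D, I, J, M} — 5 commits.

5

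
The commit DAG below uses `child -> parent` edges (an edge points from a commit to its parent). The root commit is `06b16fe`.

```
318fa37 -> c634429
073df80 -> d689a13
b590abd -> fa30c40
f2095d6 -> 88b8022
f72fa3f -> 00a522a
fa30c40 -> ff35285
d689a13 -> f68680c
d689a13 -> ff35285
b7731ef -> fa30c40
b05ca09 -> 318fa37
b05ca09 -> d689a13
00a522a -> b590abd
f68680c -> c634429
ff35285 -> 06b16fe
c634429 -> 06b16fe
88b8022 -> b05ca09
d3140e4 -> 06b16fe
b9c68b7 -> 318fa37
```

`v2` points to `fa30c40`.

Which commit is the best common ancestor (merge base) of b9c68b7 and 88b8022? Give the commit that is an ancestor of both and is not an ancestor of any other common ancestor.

318fa37

Ancestors of b9c68b7: {06b16fe, 318fa37, b9c68b7, c634429}.
Ancestors of 88b8022: {06b16fe, 318fa37, 88b8022, b05ca09, c634429, d689a13, f68680c, ff35285}.
Common ancestors: {06b16fe, 318fa37, c634429}.
Among these, 318fa37 is not an ancestor of any other common ancestor — it is the merge base.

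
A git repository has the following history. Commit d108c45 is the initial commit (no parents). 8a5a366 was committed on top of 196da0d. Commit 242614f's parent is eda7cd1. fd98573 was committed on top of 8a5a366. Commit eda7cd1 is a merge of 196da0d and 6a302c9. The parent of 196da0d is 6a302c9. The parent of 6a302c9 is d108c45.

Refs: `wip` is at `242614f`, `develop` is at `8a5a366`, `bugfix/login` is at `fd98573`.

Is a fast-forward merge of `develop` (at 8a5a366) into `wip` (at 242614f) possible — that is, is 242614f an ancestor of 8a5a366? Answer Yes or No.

A fast-forward from 242614f to 8a5a366 is possible iff 242614f is an ancestor of 8a5a366.
Ancestors of 8a5a366: {196da0d, 6a302c9, 8a5a366, d108c45}.
242614f is not among them, so fast-forward is not possible.

No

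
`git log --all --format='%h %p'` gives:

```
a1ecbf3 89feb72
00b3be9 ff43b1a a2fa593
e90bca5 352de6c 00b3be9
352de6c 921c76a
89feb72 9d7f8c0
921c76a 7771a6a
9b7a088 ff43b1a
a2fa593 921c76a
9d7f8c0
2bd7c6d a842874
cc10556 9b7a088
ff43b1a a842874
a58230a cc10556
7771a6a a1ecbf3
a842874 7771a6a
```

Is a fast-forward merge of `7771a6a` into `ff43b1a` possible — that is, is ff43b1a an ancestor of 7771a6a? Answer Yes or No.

A fast-forward from ff43b1a to 7771a6a is possible iff ff43b1a is an ancestor of 7771a6a.
Ancestors of 7771a6a: {7771a6a, 89feb72, 9d7f8c0, a1ecbf3}.
ff43b1a is not among them, so fast-forward is not possible.

No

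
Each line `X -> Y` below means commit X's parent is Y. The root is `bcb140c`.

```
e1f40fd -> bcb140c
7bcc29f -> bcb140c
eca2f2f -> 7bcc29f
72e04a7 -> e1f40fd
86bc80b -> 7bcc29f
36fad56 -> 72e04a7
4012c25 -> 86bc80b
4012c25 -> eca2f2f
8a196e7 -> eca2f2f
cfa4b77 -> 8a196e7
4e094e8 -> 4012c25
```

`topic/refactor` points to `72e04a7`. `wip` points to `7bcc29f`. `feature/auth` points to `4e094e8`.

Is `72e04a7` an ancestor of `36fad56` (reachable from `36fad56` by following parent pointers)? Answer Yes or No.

Yes

Ancestors of 36fad56 (commits reachable by following parents): {36fad56, 72e04a7, bcb140c, e1f40fd}.
72e04a7 is in that set, so it is an ancestor of 36fad56.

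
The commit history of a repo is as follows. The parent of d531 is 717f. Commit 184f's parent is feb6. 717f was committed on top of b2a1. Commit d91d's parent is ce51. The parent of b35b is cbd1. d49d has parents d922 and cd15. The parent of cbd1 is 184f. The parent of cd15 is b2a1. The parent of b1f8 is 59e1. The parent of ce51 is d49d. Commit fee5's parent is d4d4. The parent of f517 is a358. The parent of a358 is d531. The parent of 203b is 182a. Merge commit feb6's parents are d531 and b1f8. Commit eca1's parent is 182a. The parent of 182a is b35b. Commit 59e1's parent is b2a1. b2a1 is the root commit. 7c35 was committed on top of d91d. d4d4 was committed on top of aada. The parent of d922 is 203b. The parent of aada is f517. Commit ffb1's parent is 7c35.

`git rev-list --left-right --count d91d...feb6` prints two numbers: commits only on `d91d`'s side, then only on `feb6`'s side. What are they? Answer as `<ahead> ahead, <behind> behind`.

Reachable from d91d: {182a, 184f, 203b, 59e1, 717f, b1f8, b2a1, b35b, cbd1, cd15, ce51, d49d, d531, d91d, d922, feb6}.
Reachable from feb6: {59e1, 717f, b1f8, b2a1, d531, feb6}.
Only in d91d's history (ahead): {182a, 184f, 203b, b35b, cbd1, cd15, ce51, d49d, d91d, d922} — 10.
Only in feb6's history (behind): {} — 0.

10 ahead, 0 behind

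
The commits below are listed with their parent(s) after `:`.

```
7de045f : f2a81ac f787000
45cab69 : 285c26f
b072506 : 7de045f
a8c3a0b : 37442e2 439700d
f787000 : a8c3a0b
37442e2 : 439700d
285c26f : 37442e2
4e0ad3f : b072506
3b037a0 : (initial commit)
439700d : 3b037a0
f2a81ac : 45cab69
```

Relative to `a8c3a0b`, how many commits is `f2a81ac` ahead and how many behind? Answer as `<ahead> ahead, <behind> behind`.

Reachable from f2a81ac: {285c26f, 37442e2, 3b037a0, 439700d, 45cab69, f2a81ac}.
Reachable from a8c3a0b: {37442e2, 3b037a0, 439700d, a8c3a0b}.
Only in f2a81ac's history (ahead): {285c26f, 45cab69, f2a81ac} — 3.
Only in a8c3a0b's history (behind): {a8c3a0b} — 1.

3 ahead, 1 behind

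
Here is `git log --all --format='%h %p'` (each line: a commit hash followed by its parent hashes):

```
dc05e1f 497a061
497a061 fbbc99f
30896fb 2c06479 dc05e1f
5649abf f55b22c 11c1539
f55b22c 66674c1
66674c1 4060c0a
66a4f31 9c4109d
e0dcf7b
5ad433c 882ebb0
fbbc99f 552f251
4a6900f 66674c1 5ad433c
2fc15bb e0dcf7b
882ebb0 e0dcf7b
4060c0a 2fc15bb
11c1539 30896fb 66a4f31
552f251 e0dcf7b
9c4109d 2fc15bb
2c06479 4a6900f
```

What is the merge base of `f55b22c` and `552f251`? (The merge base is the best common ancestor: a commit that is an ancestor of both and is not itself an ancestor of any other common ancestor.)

e0dcf7b

Ancestors of f55b22c: {2fc15bb, 4060c0a, 66674c1, e0dcf7b, f55b22c}.
Ancestors of 552f251: {552f251, e0dcf7b}.
Common ancestors: {e0dcf7b}.
The only common ancestor is e0dcf7b, so it is the merge base.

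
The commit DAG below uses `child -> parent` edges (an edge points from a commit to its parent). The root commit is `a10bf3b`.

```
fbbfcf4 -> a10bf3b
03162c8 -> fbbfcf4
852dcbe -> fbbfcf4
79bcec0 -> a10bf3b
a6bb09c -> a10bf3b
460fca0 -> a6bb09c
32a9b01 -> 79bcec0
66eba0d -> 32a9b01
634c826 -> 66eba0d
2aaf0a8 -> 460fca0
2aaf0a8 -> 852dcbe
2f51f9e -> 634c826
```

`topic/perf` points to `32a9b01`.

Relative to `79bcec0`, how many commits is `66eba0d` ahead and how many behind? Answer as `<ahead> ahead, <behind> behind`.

Reachable from 66eba0d: {32a9b01, 66eba0d, 79bcec0, a10bf3b}.
Reachable from 79bcec0: {79bcec0, a10bf3b}.
Only in 66eba0d's history (ahead): {32a9b01, 66eba0d} — 2.
Only in 79bcec0's history (behind): {} — 0.

2 ahead, 0 behind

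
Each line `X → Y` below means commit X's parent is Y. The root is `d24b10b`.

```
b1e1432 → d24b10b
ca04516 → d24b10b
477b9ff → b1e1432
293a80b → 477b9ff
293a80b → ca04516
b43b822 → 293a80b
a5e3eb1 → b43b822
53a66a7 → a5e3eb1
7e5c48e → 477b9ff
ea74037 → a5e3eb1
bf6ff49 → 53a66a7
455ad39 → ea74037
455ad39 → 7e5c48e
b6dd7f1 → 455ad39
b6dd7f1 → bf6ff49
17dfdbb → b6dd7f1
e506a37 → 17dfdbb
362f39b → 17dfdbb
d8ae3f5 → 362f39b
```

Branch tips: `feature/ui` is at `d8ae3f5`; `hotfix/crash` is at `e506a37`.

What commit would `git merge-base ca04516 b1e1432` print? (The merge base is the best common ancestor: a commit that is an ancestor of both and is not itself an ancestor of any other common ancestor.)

d24b10b

Ancestors of ca04516: {ca04516, d24b10b}.
Ancestors of b1e1432: {b1e1432, d24b10b}.
Common ancestors: {d24b10b}.
The only common ancestor is d24b10b, so it is the merge base.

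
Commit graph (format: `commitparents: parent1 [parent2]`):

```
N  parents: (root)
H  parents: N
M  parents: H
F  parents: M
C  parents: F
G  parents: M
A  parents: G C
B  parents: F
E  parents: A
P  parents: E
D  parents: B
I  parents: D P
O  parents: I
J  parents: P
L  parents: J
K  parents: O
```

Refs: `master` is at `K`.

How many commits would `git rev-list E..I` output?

Reachable from I: {A, B, C, D, E, F, G, H, I, M, N, P}.
Reachable from E: {A, C, E, F, G, H, M, N}.
In I's history but not E's: {B, D, I, P} — 4 commits.

4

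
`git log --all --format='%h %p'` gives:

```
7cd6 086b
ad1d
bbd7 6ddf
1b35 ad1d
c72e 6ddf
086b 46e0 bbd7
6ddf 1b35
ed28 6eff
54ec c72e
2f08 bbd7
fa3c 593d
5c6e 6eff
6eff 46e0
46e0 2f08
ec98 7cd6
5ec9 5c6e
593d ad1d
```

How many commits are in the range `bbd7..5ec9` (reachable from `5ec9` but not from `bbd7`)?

Reachable from 5ec9: {1b35, 2f08, 46e0, 5c6e, 5ec9, 6ddf, 6eff, ad1d, bbd7}.
Reachable from bbd7: {1b35, 6ddf, ad1d, bbd7}.
In 5ec9's history but not bbd7's: {2f08, 46e0, 5c6e, 5ec9, 6eff} — 5 commits.

5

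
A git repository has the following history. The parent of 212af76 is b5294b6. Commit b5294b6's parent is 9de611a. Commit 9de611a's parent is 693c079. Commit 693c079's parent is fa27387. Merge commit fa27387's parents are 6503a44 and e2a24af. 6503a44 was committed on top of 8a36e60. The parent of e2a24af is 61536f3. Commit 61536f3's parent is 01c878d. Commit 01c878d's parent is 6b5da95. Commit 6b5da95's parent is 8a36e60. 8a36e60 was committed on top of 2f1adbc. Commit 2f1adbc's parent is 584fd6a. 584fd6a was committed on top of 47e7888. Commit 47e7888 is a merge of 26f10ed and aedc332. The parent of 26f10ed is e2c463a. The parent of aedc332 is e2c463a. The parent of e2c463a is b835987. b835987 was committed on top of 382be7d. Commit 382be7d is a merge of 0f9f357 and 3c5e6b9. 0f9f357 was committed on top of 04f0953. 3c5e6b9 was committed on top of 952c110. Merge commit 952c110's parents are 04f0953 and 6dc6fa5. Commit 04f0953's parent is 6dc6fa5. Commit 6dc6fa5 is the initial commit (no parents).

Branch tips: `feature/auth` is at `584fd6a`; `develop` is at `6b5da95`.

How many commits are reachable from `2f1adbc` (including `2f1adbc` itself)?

Walking parent pointers from 2f1adbc: reachable set = {04f0953, 0f9f357, 26f10ed, 2f1adbc, 382be7d, 3c5e6b9, 47e7888, 584fd6a, 6dc6fa5, 952c110, aedc332, b835987, e2c463a}.
That is 13 commits.

13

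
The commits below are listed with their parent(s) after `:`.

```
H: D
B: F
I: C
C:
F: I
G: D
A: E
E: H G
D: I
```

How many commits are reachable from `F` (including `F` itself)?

3

Walking parent pointers from F: reachable set = {C, F, I}.
That is 3 commits.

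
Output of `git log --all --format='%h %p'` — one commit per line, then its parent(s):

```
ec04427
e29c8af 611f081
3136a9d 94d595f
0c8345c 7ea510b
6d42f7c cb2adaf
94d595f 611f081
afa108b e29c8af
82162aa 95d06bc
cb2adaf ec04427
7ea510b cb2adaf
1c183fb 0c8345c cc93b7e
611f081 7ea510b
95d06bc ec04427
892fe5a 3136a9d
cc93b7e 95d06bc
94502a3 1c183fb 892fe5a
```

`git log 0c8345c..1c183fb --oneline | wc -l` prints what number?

3

Reachable from 1c183fb: {0c8345c, 1c183fb, 7ea510b, 95d06bc, cb2adaf, cc93b7e, ec04427}.
Reachable from 0c8345c: {0c8345c, 7ea510b, cb2adaf, ec04427}.
In 1c183fb's history but not 0c8345c's: {1c183fb, 95d06bc, cc93b7e} — 3 commits.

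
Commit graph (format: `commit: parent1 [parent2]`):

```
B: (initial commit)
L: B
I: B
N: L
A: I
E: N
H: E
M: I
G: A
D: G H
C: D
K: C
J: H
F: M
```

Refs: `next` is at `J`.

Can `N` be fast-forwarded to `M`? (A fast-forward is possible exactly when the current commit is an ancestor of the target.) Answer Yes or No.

No

A fast-forward from N to M is possible iff N is an ancestor of M.
Ancestors of M: {B, I, M}.
N is not among them, so fast-forward is not possible.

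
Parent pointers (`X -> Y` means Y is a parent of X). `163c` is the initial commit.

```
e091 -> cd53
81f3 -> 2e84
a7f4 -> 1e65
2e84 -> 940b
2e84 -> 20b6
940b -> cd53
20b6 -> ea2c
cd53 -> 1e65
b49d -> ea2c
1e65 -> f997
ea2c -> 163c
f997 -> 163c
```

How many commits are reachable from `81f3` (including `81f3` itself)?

9

Walking parent pointers from 81f3: reachable set = {163c, 1e65, 20b6, 2e84, 81f3, 940b, cd53, ea2c, f997}.
That is 9 commits.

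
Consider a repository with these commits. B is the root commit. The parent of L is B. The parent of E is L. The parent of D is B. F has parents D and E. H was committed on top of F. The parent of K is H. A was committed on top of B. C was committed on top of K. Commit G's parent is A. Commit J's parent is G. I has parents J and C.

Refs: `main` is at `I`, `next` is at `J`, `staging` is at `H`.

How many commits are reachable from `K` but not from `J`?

Reachable from K: {B, D, E, F, H, K, L}.
Reachable from J: {A, B, G, J}.
In K's history but not J's: {D, E, F, H, K, L} — 6 commits.

6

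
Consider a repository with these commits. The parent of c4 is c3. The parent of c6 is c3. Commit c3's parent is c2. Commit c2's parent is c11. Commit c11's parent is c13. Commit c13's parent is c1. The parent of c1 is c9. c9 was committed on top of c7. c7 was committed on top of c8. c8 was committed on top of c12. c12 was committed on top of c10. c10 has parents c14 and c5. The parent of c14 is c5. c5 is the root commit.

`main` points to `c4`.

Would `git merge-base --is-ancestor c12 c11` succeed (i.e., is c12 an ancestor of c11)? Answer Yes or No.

Ancestors of c11 (commits reachable by following parents): {c1, c10, c11, c12, c13, c14, c5, c7, c8, c9}.
c12 is in that set, so it is an ancestor of c11.

Yes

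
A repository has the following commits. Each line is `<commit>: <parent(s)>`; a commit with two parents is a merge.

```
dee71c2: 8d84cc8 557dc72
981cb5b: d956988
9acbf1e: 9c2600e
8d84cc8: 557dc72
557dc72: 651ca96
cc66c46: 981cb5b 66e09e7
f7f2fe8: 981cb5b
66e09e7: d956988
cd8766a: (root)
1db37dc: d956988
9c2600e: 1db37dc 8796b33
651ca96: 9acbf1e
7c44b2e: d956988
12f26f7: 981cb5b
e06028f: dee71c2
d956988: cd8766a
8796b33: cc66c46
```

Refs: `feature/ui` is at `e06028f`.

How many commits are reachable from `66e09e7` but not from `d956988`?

1

Reachable from 66e09e7: {66e09e7, cd8766a, d956988}.
Reachable from d956988: {cd8766a, d956988}.
In 66e09e7's history but not d956988's: {66e09e7} — 1 commit.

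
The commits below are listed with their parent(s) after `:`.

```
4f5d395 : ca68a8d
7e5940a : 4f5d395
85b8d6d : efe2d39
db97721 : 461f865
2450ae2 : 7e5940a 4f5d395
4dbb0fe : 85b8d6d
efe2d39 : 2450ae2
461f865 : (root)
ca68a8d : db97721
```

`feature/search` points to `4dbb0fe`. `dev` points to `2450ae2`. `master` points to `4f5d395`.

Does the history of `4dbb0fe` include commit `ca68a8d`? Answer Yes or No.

Ancestors of 4dbb0fe (commits reachable by following parents): {2450ae2, 461f865, 4dbb0fe, 4f5d395, 7e5940a, 85b8d6d, ca68a8d, db97721, efe2d39}.
ca68a8d is in that set, so it is an ancestor of 4dbb0fe.

Yes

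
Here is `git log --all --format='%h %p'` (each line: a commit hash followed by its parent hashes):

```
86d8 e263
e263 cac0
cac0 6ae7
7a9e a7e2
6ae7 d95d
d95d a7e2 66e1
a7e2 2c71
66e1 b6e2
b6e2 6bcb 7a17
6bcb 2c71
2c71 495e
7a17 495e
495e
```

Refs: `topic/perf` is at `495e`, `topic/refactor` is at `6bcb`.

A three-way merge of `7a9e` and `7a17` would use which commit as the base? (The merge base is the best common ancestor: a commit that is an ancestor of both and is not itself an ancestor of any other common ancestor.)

495e

Ancestors of 7a9e: {2c71, 495e, 7a9e, a7e2}.
Ancestors of 7a17: {495e, 7a17}.
Common ancestors: {495e}.
The only common ancestor is 495e, so it is the merge base.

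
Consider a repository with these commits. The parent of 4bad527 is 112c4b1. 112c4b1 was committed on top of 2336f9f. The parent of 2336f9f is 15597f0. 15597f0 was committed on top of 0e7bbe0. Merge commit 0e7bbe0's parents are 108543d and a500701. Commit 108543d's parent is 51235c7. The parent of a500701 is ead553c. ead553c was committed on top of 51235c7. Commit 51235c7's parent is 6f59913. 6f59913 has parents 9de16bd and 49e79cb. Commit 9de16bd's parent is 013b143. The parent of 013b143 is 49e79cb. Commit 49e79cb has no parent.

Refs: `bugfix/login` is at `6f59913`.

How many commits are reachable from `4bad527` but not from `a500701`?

Reachable from 4bad527: {013b143, 0e7bbe0, 108543d, 112c4b1, 15597f0, 2336f9f, 49e79cb, 4bad527, 51235c7, 6f59913, 9de16bd, a500701, ead553c}.
Reachable from a500701: {013b143, 49e79cb, 51235c7, 6f59913, 9de16bd, a500701, ead553c}.
In 4bad527's history but not a500701's: {0e7bbe0, 108543d, 112c4b1, 15597f0, 2336f9f, 4bad527} — 6 commits.

6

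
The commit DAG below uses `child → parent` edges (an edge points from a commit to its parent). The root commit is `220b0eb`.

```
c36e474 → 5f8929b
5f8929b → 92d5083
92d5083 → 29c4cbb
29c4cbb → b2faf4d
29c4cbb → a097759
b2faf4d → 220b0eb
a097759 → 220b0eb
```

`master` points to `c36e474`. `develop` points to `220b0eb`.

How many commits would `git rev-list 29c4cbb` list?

Walking parent pointers from 29c4cbb: reachable set = {220b0eb, 29c4cbb, a097759, b2faf4d}.
That is 4 commits.

4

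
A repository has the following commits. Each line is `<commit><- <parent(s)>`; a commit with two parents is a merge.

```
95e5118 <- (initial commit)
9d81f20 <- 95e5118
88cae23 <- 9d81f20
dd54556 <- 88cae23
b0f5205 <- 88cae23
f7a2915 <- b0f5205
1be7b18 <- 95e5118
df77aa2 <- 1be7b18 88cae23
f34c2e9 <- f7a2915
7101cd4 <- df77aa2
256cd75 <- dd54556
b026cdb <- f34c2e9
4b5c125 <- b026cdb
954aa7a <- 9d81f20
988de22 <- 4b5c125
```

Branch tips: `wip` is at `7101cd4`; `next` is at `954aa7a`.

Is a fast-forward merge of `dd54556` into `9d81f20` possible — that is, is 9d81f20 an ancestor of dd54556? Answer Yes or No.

A fast-forward from 9d81f20 to dd54556 is possible iff 9d81f20 is an ancestor of dd54556.
Ancestors of dd54556: {88cae23, 95e5118, 9d81f20, dd54556}.
9d81f20 is among them, so fast-forward is possible.

Yes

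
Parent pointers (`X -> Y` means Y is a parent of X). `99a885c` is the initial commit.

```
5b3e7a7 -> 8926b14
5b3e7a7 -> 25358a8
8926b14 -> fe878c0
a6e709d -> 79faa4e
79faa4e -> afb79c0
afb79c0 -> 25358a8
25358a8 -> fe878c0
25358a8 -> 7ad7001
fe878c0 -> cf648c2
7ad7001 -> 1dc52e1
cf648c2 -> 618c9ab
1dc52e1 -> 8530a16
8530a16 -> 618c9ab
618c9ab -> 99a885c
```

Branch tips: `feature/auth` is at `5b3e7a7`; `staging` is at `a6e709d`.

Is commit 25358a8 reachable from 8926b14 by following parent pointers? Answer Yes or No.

No

Ancestors of 8926b14: {618c9ab, 8926b14, 99a885c, cf648c2, fe878c0}.
25358a8 is not in that set, so it is not an ancestor of 8926b14.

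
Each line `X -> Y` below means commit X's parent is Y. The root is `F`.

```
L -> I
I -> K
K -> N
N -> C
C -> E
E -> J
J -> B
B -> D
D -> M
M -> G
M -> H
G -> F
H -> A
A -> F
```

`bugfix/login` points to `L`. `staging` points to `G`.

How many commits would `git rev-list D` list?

6

Walking parent pointers from D: reachable set = {A, D, F, G, H, M}.
That is 6 commits.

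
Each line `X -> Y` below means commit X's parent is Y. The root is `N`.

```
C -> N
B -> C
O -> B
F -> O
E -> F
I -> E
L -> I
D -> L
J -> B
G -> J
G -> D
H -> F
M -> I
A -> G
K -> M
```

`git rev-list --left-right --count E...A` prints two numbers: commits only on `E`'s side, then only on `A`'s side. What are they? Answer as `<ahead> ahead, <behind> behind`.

0 ahead, 6 behind

Reachable from E: {B, C, E, F, N, O}.
Reachable from A: {A, B, C, D, E, F, G, I, J, L, N, O}.
Only in E's history (ahead): {} — 0.
Only in A's history (behind): {A, D, G, I, J, L} — 6.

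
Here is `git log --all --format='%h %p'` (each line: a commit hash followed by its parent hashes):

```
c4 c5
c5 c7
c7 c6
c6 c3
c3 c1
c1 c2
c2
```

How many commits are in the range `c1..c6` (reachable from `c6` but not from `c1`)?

2

Reachable from c6: {c1, c2, c3, c6}.
Reachable from c1: {c1, c2}.
In c6's history but not c1's: {c3, c6} — 2 commits.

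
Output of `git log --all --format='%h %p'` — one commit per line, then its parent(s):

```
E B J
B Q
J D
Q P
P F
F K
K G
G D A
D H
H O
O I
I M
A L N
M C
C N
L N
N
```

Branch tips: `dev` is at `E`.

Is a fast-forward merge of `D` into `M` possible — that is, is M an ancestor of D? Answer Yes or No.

A fast-forward from M to D is possible iff M is an ancestor of D.
Ancestors of D: {C, D, H, I, M, N, O}.
M is among them, so fast-forward is possible.

Yes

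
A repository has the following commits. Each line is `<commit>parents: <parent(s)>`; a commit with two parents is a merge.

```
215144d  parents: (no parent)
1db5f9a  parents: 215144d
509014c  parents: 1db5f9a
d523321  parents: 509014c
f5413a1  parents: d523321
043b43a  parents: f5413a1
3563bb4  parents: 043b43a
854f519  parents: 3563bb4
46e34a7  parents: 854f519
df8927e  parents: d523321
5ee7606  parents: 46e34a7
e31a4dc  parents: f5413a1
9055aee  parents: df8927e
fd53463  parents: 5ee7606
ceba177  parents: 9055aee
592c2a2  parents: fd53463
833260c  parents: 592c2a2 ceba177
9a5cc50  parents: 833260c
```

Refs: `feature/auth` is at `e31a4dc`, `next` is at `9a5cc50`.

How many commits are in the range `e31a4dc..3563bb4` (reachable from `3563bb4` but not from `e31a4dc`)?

2

Reachable from 3563bb4: {043b43a, 1db5f9a, 215144d, 3563bb4, 509014c, d523321, f5413a1}.
Reachable from e31a4dc: {1db5f9a, 215144d, 509014c, d523321, e31a4dc, f5413a1}.
In 3563bb4's history but not e31a4dc's: {043b43a, 3563bb4} — 2 commits.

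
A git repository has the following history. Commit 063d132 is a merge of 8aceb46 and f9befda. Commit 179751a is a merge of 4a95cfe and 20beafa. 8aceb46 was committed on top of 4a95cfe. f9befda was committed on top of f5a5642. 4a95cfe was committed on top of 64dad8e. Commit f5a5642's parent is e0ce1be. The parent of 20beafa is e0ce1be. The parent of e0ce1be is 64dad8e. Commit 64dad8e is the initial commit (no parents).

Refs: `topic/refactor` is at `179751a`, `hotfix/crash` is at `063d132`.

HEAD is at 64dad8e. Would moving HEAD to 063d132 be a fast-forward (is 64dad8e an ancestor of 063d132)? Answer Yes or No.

A fast-forward from 64dad8e to 063d132 is possible iff 64dad8e is an ancestor of 063d132.
Ancestors of 063d132: {063d132, 4a95cfe, 64dad8e, 8aceb46, e0ce1be, f5a5642, f9befda}.
64dad8e is among them, so fast-forward is possible.

Yes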